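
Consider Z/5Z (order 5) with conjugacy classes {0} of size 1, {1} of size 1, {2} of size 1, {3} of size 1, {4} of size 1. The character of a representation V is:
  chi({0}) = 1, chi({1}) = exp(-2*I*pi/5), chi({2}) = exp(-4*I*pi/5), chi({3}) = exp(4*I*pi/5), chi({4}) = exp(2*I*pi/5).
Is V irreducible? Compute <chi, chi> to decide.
Irreducible: <chi, chi> = 1.

Proof sketch: <chi, chi> = (1/|G|) sum_C |C| * |chi(C)|^2 = (1/5)[1*|1|^2 + 1*|exp(-2*I*pi/5)|^2 + 1*|exp(-4*I*pi/5)|^2 + 1*|exp(4*I*pi/5)|^2 + 1*|exp(2*I*pi/5)|^2]
  = (1/5)[(1) + (1) + (1) + (1) + (1)] = 5/5 = 1.
(Exp terms are combined using exp(i*s)*conj(exp(i*t)) = exp(i*(s-t)), and sums of them are collapsed using the identity that for every m > 1 the m distinct m-th roots of unity sum to 0, e.g. 1 + exp(2*I*pi/3) + exp(-2*I*pi/3) = 0.)
A character is irreducible iff <chi, chi> = 1, so this representation is irreducible.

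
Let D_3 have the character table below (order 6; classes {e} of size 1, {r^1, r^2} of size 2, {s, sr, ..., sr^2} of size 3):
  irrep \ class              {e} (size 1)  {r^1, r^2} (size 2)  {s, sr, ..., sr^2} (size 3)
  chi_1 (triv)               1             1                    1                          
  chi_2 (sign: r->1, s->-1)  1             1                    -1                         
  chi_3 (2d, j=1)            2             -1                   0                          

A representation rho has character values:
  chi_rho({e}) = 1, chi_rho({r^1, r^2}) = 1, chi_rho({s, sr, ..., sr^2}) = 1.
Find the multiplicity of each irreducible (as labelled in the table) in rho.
Multiplicities: chi_1: 1, chi_2: 0, chi_3: 0.

Derivation: Use <chi_rho, chi> = (1/|G|) sum_C |C| * chi_rho(C) * conj(chi(C)) with |G| = 6 for each irreducible chi in the table:
  <chi_rho, chi_1> = (1/6)[1*(1)*conj(1) + 2*(1)*conj(1) + 3*(1)*conj(1)]
      = (1/6)[(1) + (2) + (3)] = 6/6 = 1
  <chi_rho, chi_2> = (1/6)[1*(1)*conj(1) + 2*(1)*conj(1) + 3*(1)*conj(-1)]
      = (1/6)[(1) + (2) + (-3)] = 0/6 = 0
  <chi_rho, chi_3> = (1/6)[1*(1)*conj(2) + 2*(1)*conj(-1) + 3*(1)*conj(0)]
      = (1/6)[(2) + (-2) + (0)] = 0/6 = 0
Dimension check: dim(rho) = sum (mult * dim) = 1*1 + 0*1 + 0*2 = 1 = chi_rho(e) = 1.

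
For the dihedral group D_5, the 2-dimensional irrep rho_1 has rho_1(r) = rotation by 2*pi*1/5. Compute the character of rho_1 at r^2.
chi_{rho_1}(r^2) = 2*cos(2*pi*1*2/5) = -sqrt(5)/2 - 1/2

Reasoning: rho_1(r^2) is rotation by angle 2*pi*1*2/5, whose trace is 2*cos(2*pi*1*2/5) = -sqrt(5)/2 - 1/2.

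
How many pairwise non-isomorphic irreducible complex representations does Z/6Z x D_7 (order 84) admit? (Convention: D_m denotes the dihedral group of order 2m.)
30

Proof sketch: The number of irreducible complex representations of a finite group equals its number of conjugacy classes. For a direct product, #classes(G x H) = #classes(G) * #classes(H). Z/6Z has 6 classes (abelian), D_7 has 5 classes, so 6 * 5 = 30, so Z/6Z x D_7 (order 84) has exactly 30 irreducible complex representations.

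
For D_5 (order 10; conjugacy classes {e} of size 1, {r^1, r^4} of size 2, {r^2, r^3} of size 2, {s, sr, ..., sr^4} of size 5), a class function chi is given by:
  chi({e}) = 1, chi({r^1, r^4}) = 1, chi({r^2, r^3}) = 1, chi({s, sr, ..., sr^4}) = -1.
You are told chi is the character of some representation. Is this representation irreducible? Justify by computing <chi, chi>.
Irreducible: <chi, chi> = 1.

Working: <chi, chi> = (1/|G|) sum_C |C| * |chi(C)|^2 = (1/10)[1*|1|^2 + 2*|1|^2 + 2*|1|^2 + 5*|-1|^2]
  = (1/10)[(1) + (2) + (2) + (5)] = 10/10 = 1.
A character is irreducible iff <chi, chi> = 1, so this representation is irreducible.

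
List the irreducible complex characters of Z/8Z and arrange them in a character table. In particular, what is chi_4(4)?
Character table of Z/8Z (irreps indexed chi_0,...,chi_7 with chi_k(m) = zeta_8^(k*m), zeta_8 = exp(2*pi*i/8)):
  irrep \ class  {0} (size 1)  {1} (size 1)    {2} (size 1)  {3} (size 1)    {4} (size 1)  {5} (size 1)    {6} (size 1)  {7} (size 1)  
  chi_0          1             1               1             1               1             1               1             1             
  chi_1          1             exp(I*pi/4)     I             exp(3*I*pi/4)   -1            exp(-3*I*pi/4)  -I            exp(-I*pi/4)  
  chi_2          1             I               -1            -I              1             I               -1            -I            
  chi_3          1             exp(3*I*pi/4)   -I            exp(I*pi/4)     -1            exp(-I*pi/4)    I             exp(-3*I*pi/4)
  chi_4          1             -1              1             -1              1             -1              1             -1            
  chi_5          1             exp(-3*I*pi/4)  I             exp(-I*pi/4)    -1            exp(I*pi/4)     -I            exp(3*I*pi/4) 
  chi_6          1             -I              -1            I               1             -I              -1            I             
  chi_7          1             exp(-I*pi/4)    -I            exp(-3*I*pi/4)  -1            exp(3*I*pi/4)   I             exp(I*pi/4)   

Spot check: chi_4(4) = zeta_8^(4*4) = zeta_8^16 = 1.

Details: Z/8Z is abelian, so all 8 irreducible complex representations are 1-dimensional. They are given by chi_k(m) = zeta_8^(k*m) for k = 0,...,7. Row orthogonality: sum_m chi_k(m) conj(chi_l(m)) = 8 * [k = l].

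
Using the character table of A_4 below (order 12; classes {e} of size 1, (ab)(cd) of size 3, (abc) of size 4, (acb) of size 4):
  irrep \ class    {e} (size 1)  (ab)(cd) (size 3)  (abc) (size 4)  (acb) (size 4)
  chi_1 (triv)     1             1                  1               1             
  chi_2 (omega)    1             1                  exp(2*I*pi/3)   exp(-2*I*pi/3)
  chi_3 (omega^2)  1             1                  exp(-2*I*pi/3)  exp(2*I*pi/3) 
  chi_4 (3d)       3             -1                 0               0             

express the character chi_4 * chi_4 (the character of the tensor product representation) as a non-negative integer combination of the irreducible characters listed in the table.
chi_4 tensor chi_4 = chi_1 + chi_2 + chi_3 + 2*chi_4 (all other irreducibles have multiplicity 0).

Justification: The character of a tensor product is the pointwise product (chi_4 * chi_4)(C) = chi_4(C) * chi_4(C):
  {e}: (3)*(3), (ab)(cd): (-1)*(-1), (abc): (0)*(0), (acb): (0)*(0)
so (chi_4 * chi_4) takes values
  {e} -> 9, (ab)(cd) -> 1, (abc) -> 0, (acb) -> 0.
Now take the inner product of this character with each irreducible chi from the table, <chi_4*chi_4, chi> = (1/12) sum_C |C| (chi_4*chi_4)(C) conj(chi(C)):
  <chi_4*chi_4, chi_1> = (1/12)[1*(9)*conj(1) + 3*(1)*conj(1) + 4*(0)*conj(1) + 4*(0)*conj(1)]
      = (1/12)[(9) + (3) + (0) + (0)] = 12/12 = 1
  <chi_4*chi_4, chi_2> = (1/12)[1*(9)*conj(1) + 3*(1)*conj(1) + 4*(0)*conj(exp(2*I*pi/3)) + 4*(0)*conj(exp(-2*I*pi/3))]
      = (1/12)[(9) + (3) + (0) + (0)] = 12/12 = 1
  <chi_4*chi_4, chi_3> = (1/12)[1*(9)*conj(1) + 3*(1)*conj(1) + 4*(0)*conj(exp(-2*I*pi/3)) + 4*(0)*conj(exp(2*I*pi/3))]
      = (1/12)[(9) + (3) + (0) + (0)] = 12/12 = 1
  <chi_4*chi_4, chi_4> = (1/12)[1*(9)*conj(3) + 3*(1)*conj(-1) + 4*(0)*conj(0) + 4*(0)*conj(0)]
      = (1/12)[(27) + (-3) + (0) + (0)] = 24/12 = 2
(Exp terms are combined using exp(i*s)*conj(exp(i*t)) = exp(i*(s-t)), and sums of them are collapsed using the identity that for every m > 1 the m distinct m-th roots of unity sum to 0, e.g. 1 + exp(2*I*pi/3) + exp(-2*I*pi/3) = 0.)
Hence the multiplicities are chi_1: 1, chi_2: 1, chi_3: 1, chi_4: 2. Dimension check: dim(chi_4)*dim(chi_4) = 3*3 = 9 and sum (mult * dim) = 1*1 + 1*1 + 1*1 + 2*3 = 9.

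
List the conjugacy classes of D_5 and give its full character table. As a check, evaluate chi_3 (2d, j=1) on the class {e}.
Conjugacy classes: {e} of size 1, {r^1, r^4} of size 2, {r^2, r^3} of size 2, {s, sr, ..., sr^4} of size 5.
Character table:
  irrep \ class              {e} (size 1)  {r^1, r^4} (size 2)  {r^2, r^3} (size 2)  {s, sr, ..., sr^4} (size 5)
  chi_1 (triv)               1             1                    1                    1                          
  chi_2 (sign: r->1, s->-1)  1             1                    1                    -1                         
  chi_3 (2d, j=1)            2             -1/2 + sqrt(5)/2     -sqrt(5)/2 - 1/2     0                          
  chi_4 (2d, j=2)            2             -sqrt(5)/2 - 1/2     -1/2 + sqrt(5)/2     0                          

Spot check: chi_3 (2d, j=1) on {e} = 2.

Solution. D_5 has order 2*5 = 10 with 4 conjugacy classes, hence 4 irreducibles. Sum of squared dims 1 + 1 + 4 + 4 = 10 = |G|. Linear characters come from the abelianisation; the 2-dimensional irreps have character r^k -> 2*cos(2*pi*j*k/5), reflections -> 0.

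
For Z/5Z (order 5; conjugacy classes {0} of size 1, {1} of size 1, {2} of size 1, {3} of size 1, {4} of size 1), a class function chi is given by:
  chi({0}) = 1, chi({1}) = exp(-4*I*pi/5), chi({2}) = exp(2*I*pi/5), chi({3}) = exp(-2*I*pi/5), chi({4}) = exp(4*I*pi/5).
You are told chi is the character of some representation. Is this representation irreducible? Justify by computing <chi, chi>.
Irreducible: <chi, chi> = 1.

<chi, chi> = (1/|G|) sum_C |C| * |chi(C)|^2 = (1/5)[1*|1|^2 + 1*|exp(-4*I*pi/5)|^2 + 1*|exp(2*I*pi/5)|^2 + 1*|exp(-2*I*pi/5)|^2 + 1*|exp(4*I*pi/5)|^2]
  = (1/5)[(1) + (1) + (1) + (1) + (1)] = 5/5 = 1.
(Exp terms are combined using exp(i*s)*conj(exp(i*t)) = exp(i*(s-t)), and sums of them are collapsed using the identity that for every m > 1 the m distinct m-th roots of unity sum to 0, e.g. 1 + exp(2*I*pi/3) + exp(-2*I*pi/3) = 0.)
A character is irreducible iff <chi, chi> = 1, so this representation is irreducible.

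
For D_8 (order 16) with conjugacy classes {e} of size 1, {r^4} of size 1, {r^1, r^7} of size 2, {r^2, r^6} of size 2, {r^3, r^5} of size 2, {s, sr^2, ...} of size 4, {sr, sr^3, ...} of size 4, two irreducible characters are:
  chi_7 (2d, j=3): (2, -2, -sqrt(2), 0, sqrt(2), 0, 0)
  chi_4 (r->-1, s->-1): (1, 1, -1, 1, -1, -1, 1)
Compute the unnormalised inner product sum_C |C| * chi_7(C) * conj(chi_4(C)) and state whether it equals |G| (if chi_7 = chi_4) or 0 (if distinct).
Sum = 0; so <chi_7, chi_4> = 0 (distinct irreducibles are orthogonal).

Proof sketch: Compute term by term over conjugacy classes (|C| * chi_7(C) * conj(chi_4(C))):
  1*(2)*conj(1) + 1*(-2)*conj(1) + 2*(-sqrt(2))*conj(-1) + 2*(0)*conj(1) + 2*(sqrt(2))*conj(-1) + 4*(0)*conj(-1) + 4*(0)*conj(1)
  = (2) + (-2) + (2*sqrt(2)) + (0) + (-2*sqrt(2)) + (0) + (0)
  = 0.
Dividing by |G| = 16 gives 0/16 = 0, matching the row-orthogonality relation <chi_7, chi_4> = [chi_7 = chi_4].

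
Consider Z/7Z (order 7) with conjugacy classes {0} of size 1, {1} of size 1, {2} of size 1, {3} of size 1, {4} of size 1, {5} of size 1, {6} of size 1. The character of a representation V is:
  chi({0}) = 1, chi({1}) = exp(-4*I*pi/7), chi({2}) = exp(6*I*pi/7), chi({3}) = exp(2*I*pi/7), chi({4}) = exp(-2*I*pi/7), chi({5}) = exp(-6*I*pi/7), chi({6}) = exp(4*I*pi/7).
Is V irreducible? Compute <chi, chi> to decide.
Irreducible: <chi, chi> = 1.

Argument: <chi, chi> = (1/|G|) sum_C |C| * |chi(C)|^2 = (1/7)[1*|1|^2 + 1*|exp(-4*I*pi/7)|^2 + 1*|exp(6*I*pi/7)|^2 + 1*|exp(2*I*pi/7)|^2 + 1*|exp(-2*I*pi/7)|^2 + 1*|exp(-6*I*pi/7)|^2 + 1*|exp(4*I*pi/7)|^2]
  = (1/7)[(1) + (1) + (1) + (1) + (1) + (1) + (1)] = 7/7 = 1.
(Exp terms are combined using exp(i*s)*conj(exp(i*t)) = exp(i*(s-t)), and sums of them are collapsed using the identity that for every m > 1 the m distinct m-th roots of unity sum to 0, e.g. 1 + exp(2*I*pi/3) + exp(-2*I*pi/3) = 0.)
A character is irreducible iff <chi, chi> = 1, so this representation is irreducible.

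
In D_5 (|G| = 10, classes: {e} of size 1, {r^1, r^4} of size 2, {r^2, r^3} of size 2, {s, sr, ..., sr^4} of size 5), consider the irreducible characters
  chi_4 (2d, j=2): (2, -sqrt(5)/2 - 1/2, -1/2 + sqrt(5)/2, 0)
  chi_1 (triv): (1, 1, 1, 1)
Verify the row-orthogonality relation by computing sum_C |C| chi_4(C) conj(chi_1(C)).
Sum = 0; so <chi_4, chi_1> = 0 (distinct irreducibles are orthogonal).

Details: Compute term by term over conjugacy classes (|C| * chi_4(C) * conj(chi_1(C))):
  1*(2)*conj(1) + 2*(-sqrt(5)/2 - 1/2)*conj(1) + 2*(-1/2 + sqrt(5)/2)*conj(1) + 5*(0)*conj(1)
  = (2) + (-sqrt(5) - 1) + (-1 + sqrt(5)) + (0)
  = 0.
Dividing by |G| = 10 gives 0/10 = 0, matching the row-orthogonality relation <chi_4, chi_1> = [chi_4 = chi_1].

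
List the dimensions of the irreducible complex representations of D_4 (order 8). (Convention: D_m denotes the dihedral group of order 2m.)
Dimensions: 1, 1, 1, 1, 2

Argument: There are 5 irreducibles (= number of conjugacy classes). Their dimensions d_i satisfy sum d_i^2 = |G| = 8: 1 + 1 + 1 + 1 + 4 = 8.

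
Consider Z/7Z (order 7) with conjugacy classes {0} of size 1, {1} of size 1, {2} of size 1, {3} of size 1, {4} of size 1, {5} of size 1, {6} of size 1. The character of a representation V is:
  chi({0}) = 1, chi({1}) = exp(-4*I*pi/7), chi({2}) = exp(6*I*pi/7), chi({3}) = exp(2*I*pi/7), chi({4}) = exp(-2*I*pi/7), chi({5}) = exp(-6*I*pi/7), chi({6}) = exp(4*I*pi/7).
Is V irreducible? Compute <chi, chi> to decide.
Irreducible: <chi, chi> = 1.

Solution. <chi, chi> = (1/|G|) sum_C |C| * |chi(C)|^2 = (1/7)[1*|1|^2 + 1*|exp(-4*I*pi/7)|^2 + 1*|exp(6*I*pi/7)|^2 + 1*|exp(2*I*pi/7)|^2 + 1*|exp(-2*I*pi/7)|^2 + 1*|exp(-6*I*pi/7)|^2 + 1*|exp(4*I*pi/7)|^2]
  = (1/7)[(1) + (1) + (1) + (1) + (1) + (1) + (1)] = 7/7 = 1.
(Exp terms are combined using exp(i*s)*conj(exp(i*t)) = exp(i*(s-t)), and sums of them are collapsed using the identity that for every m > 1 the m distinct m-th roots of unity sum to 0, e.g. 1 + exp(2*I*pi/3) + exp(-2*I*pi/3) = 0.)
A character is irreducible iff <chi, chi> = 1, so this representation is irreducible.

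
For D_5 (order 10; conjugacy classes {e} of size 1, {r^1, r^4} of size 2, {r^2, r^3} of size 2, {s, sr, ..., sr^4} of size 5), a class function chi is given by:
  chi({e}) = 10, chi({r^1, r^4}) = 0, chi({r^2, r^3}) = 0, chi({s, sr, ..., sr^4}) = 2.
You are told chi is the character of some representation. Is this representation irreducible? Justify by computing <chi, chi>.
Not irreducible (reducible): <chi, chi> = 12 > 1.

<chi, chi> = (1/|G|) sum_C |C| * |chi(C)|^2 = (1/10)[1*|10|^2 + 2*|0|^2 + 2*|0|^2 + 5*|2|^2]
  = (1/10)[(100) + (0) + (0) + (20)] = 120/10 = 12.
A character is irreducible iff <chi, chi> = 1, so this representation is reducible.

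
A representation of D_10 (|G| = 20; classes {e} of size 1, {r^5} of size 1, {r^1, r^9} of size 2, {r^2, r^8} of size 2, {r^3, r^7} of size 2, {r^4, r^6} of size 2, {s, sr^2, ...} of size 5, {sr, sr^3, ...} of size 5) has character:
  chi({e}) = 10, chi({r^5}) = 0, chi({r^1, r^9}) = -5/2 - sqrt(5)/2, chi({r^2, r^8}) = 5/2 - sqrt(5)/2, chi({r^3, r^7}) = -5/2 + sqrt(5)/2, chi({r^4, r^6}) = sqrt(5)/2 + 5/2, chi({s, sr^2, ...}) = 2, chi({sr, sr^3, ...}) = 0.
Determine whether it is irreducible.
Not irreducible (reducible): <chi, chi> = 9 > 1.

Justification: <chi, chi> = (1/|G|) sum_C |C| * |chi(C)|^2 = (1/20)[1*|10|^2 + 1*|0|^2 + 2*|-5/2 - sqrt(5)/2|^2 + 2*|5/2 - sqrt(5)/2|^2 + 2*|-5/2 + sqrt(5)/2|^2 + 2*|sqrt(5)/2 + 5/2|^2 + 5*|2|^2 + 5*|0|^2]
  = (1/20)[(100) + (0) + (5*sqrt(5) + 15) + (15 - 5*sqrt(5)) + (15 - 5*sqrt(5)) + (5*sqrt(5) + 15) + (20) + (0)] = 180/20 = 9.
A character is irreducible iff <chi, chi> = 1, so this representation is reducible.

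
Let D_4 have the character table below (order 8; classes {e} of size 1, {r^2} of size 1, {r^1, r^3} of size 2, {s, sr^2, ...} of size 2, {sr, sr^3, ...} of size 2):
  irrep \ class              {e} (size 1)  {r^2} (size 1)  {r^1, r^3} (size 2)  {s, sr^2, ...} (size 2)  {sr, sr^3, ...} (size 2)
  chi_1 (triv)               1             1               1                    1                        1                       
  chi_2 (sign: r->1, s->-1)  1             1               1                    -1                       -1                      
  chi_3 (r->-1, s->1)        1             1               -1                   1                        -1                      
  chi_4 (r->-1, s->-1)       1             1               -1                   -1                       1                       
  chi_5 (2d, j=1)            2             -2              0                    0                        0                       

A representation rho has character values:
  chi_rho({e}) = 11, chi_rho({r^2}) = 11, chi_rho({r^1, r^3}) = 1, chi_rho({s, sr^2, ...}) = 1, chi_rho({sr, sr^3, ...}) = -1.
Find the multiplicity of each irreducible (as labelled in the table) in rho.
Multiplicities: chi_1: 3, chi_2: 3, chi_3: 3, chi_4: 2, chi_5: 0.

Solution. Use <chi_rho, chi> = (1/|G|) sum_C |C| * chi_rho(C) * conj(chi(C)) with |G| = 8 for each irreducible chi in the table:
  <chi_rho, chi_1> = (1/8)[1*(11)*conj(1) + 1*(11)*conj(1) + 2*(1)*conj(1) + 2*(1)*conj(1) + 2*(-1)*conj(1)]
      = (1/8)[(11) + (11) + (2) + (2) + (-2)] = 24/8 = 3
  <chi_rho, chi_2> = (1/8)[1*(11)*conj(1) + 1*(11)*conj(1) + 2*(1)*conj(1) + 2*(1)*conj(-1) + 2*(-1)*conj(-1)]
      = (1/8)[(11) + (11) + (2) + (-2) + (2)] = 24/8 = 3
  <chi_rho, chi_3> = (1/8)[1*(11)*conj(1) + 1*(11)*conj(1) + 2*(1)*conj(-1) + 2*(1)*conj(1) + 2*(-1)*conj(-1)]
      = (1/8)[(11) + (11) + (-2) + (2) + (2)] = 24/8 = 3
  <chi_rho, chi_4> = (1/8)[1*(11)*conj(1) + 1*(11)*conj(1) + 2*(1)*conj(-1) + 2*(1)*conj(-1) + 2*(-1)*conj(1)]
      = (1/8)[(11) + (11) + (-2) + (-2) + (-2)] = 16/8 = 2
  <chi_rho, chi_5> = (1/8)[1*(11)*conj(2) + 1*(11)*conj(-2) + 2*(1)*conj(0) + 2*(1)*conj(0) + 2*(-1)*conj(0)]
      = (1/8)[(22) + (-22) + (0) + (0) + (0)] = 0/8 = 0
Dimension check: dim(rho) = sum (mult * dim) = 3*1 + 3*1 + 3*1 + 2*1 + 0*2 = 11 = chi_rho(e) = 11.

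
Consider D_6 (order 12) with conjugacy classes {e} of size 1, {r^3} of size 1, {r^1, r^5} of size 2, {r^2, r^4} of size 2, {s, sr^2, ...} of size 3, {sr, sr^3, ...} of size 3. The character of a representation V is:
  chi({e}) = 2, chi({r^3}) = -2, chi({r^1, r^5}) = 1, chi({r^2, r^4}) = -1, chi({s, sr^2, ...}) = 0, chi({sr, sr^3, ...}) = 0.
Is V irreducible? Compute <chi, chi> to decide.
Irreducible: <chi, chi> = 1.

Derivation: <chi, chi> = (1/|G|) sum_C |C| * |chi(C)|^2 = (1/12)[1*|2|^2 + 1*|-2|^2 + 2*|1|^2 + 2*|-1|^2 + 3*|0|^2 + 3*|0|^2]
  = (1/12)[(4) + (4) + (2) + (2) + (0) + (0)] = 12/12 = 1.
A character is irreducible iff <chi, chi> = 1, so this representation is irreducible.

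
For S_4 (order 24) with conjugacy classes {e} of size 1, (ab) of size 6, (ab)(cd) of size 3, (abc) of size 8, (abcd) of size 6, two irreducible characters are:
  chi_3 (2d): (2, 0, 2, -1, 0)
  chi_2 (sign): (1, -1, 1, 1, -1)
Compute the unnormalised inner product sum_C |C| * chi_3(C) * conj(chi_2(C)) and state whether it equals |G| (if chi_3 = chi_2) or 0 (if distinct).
Sum = 0; so <chi_3, chi_2> = 0 (distinct irreducibles are orthogonal).

Reasoning: Compute term by term over conjugacy classes (|C| * chi_3(C) * conj(chi_2(C))):
  1*(2)*conj(1) + 6*(0)*conj(-1) + 3*(2)*conj(1) + 8*(-1)*conj(1) + 6*(0)*conj(-1)
  = (2) + (0) + (6) + (-8) + (0)
  = 0.
Dividing by |G| = 24 gives 0/24 = 0, matching the row-orthogonality relation <chi_3, chi_2> = [chi_3 = chi_2].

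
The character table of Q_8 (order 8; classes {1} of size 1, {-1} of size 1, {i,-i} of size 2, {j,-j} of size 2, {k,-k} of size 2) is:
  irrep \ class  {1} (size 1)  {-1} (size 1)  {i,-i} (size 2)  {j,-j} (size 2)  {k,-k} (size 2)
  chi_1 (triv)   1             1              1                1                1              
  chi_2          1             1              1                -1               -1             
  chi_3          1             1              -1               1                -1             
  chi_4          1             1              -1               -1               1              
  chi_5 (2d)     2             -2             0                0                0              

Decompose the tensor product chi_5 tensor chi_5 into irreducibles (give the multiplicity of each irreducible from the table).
chi_5 tensor chi_5 = chi_1 + chi_2 + chi_3 + chi_4 (all other irreducibles have multiplicity 0).

Why: The character of a tensor product is the pointwise product (chi_5 * chi_5)(C) = chi_5(C) * chi_5(C):
  {1}: (2)*(2), {-1}: (-2)*(-2), {i,-i}: (0)*(0), {j,-j}: (0)*(0), {k,-k}: (0)*(0)
so (chi_5 * chi_5) takes values
  {1} -> 4, {-1} -> 4, {i,-i} -> 0, {j,-j} -> 0, {k,-k} -> 0.
Now take the inner product of this character with each irreducible chi from the table, <chi_5*chi_5, chi> = (1/8) sum_C |C| (chi_5*chi_5)(C) conj(chi(C)):
  <chi_5*chi_5, chi_1> = (1/8)[1*(4)*conj(1) + 1*(4)*conj(1) + 2*(0)*conj(1) + 2*(0)*conj(1) + 2*(0)*conj(1)]
      = (1/8)[(4) + (4) + (0) + (0) + (0)] = 8/8 = 1
  <chi_5*chi_5, chi_2> = (1/8)[1*(4)*conj(1) + 1*(4)*conj(1) + 2*(0)*conj(1) + 2*(0)*conj(-1) + 2*(0)*conj(-1)]
      = (1/8)[(4) + (4) + (0) + (0) + (0)] = 8/8 = 1
  <chi_5*chi_5, chi_3> = (1/8)[1*(4)*conj(1) + 1*(4)*conj(1) + 2*(0)*conj(-1) + 2*(0)*conj(1) + 2*(0)*conj(-1)]
      = (1/8)[(4) + (4) + (0) + (0) + (0)] = 8/8 = 1
  <chi_5*chi_5, chi_4> = (1/8)[1*(4)*conj(1) + 1*(4)*conj(1) + 2*(0)*conj(-1) + 2*(0)*conj(-1) + 2*(0)*conj(1)]
      = (1/8)[(4) + (4) + (0) + (0) + (0)] = 8/8 = 1
  <chi_5*chi_5, chi_5> = (1/8)[1*(4)*conj(2) + 1*(4)*conj(-2) + 2*(0)*conj(0) + 2*(0)*conj(0) + 2*(0)*conj(0)]
      = (1/8)[(8) + (-8) + (0) + (0) + (0)] = 0/8 = 0
Hence the multiplicities are chi_1: 1, chi_2: 1, chi_3: 1, chi_4: 1. Dimension check: dim(chi_5)*dim(chi_5) = 2*2 = 4 and sum (mult * dim) = 1*1 + 1*1 + 1*1 + 1*1 = 4.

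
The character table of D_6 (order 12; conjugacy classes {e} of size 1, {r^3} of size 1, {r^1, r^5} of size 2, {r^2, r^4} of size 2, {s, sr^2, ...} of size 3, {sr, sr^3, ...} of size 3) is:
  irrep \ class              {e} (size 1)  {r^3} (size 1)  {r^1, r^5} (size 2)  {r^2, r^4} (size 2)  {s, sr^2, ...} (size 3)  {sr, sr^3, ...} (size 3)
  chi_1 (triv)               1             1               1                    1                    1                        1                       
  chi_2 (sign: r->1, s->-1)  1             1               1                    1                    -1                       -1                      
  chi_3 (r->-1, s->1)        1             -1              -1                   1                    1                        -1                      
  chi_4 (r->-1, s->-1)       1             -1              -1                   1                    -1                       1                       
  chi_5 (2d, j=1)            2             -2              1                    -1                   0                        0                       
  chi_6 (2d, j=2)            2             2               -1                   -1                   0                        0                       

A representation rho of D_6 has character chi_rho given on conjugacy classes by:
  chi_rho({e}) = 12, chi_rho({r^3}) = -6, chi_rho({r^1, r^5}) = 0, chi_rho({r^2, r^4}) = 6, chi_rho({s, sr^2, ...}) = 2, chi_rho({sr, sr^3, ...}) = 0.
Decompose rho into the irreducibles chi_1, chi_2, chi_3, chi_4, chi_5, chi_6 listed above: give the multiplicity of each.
Multiplicities: chi_1: 2, chi_2: 1, chi_3: 3, chi_4: 2, chi_5: 2, chi_6: 0.

Derivation: Use <chi_rho, chi> = (1/|G|) sum_C |C| * chi_rho(C) * conj(chi(C)) with |G| = 12 for each irreducible chi in the table:
  <chi_rho, chi_1> = (1/12)[1*(12)*conj(1) + 1*(-6)*conj(1) + 2*(0)*conj(1) + 2*(6)*conj(1) + 3*(2)*conj(1) + 3*(0)*conj(1)]
      = (1/12)[(12) + (-6) + (0) + (12) + (6) + (0)] = 24/12 = 2
  <chi_rho, chi_2> = (1/12)[1*(12)*conj(1) + 1*(-6)*conj(1) + 2*(0)*conj(1) + 2*(6)*conj(1) + 3*(2)*conj(-1) + 3*(0)*conj(-1)]
      = (1/12)[(12) + (-6) + (0) + (12) + (-6) + (0)] = 12/12 = 1
  <chi_rho, chi_3> = (1/12)[1*(12)*conj(1) + 1*(-6)*conj(-1) + 2*(0)*conj(-1) + 2*(6)*conj(1) + 3*(2)*conj(1) + 3*(0)*conj(-1)]
      = (1/12)[(12) + (6) + (0) + (12) + (6) + (0)] = 36/12 = 3
  <chi_rho, chi_4> = (1/12)[1*(12)*conj(1) + 1*(-6)*conj(-1) + 2*(0)*conj(-1) + 2*(6)*conj(1) + 3*(2)*conj(-1) + 3*(0)*conj(1)]
      = (1/12)[(12) + (6) + (0) + (12) + (-6) + (0)] = 24/12 = 2
  <chi_rho, chi_5> = (1/12)[1*(12)*conj(2) + 1*(-6)*conj(-2) + 2*(0)*conj(1) + 2*(6)*conj(-1) + 3*(2)*conj(0) + 3*(0)*conj(0)]
      = (1/12)[(24) + (12) + (0) + (-12) + (0) + (0)] = 24/12 = 2
  <chi_rho, chi_6> = (1/12)[1*(12)*conj(2) + 1*(-6)*conj(2) + 2*(0)*conj(-1) + 2*(6)*conj(-1) + 3*(2)*conj(0) + 3*(0)*conj(0)]
      = (1/12)[(24) + (-12) + (0) + (-12) + (0) + (0)] = 0/12 = 0
Dimension check: dim(rho) = sum (mult * dim) = 2*1 + 1*1 + 3*1 + 2*1 + 2*2 + 0*2 = 12 = chi_rho(e) = 12.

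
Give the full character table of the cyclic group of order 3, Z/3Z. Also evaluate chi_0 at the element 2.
Character table of Z/3Z (irreps indexed chi_0,...,chi_2 with chi_k(m) = zeta_3^(k*m), zeta_3 = exp(2*pi*i/3)):
  irrep \ class  {0} (size 1)  {1} (size 1)    {2} (size 1)  
  chi_0          1             1               1             
  chi_1          1             exp(2*I*pi/3)   exp(-2*I*pi/3)
  chi_2          1             exp(-2*I*pi/3)  exp(2*I*pi/3) 

Spot check: chi_0(2) = zeta_3^(0*2) = zeta_3^0 = 1.

Justification: Z/3Z is abelian, so all 3 irreducible complex representations are 1-dimensional. They are given by chi_k(m) = zeta_3^(k*m) for k = 0,...,2. Row orthogonality: sum_m chi_k(m) conj(chi_l(m)) = 3 * [k = l].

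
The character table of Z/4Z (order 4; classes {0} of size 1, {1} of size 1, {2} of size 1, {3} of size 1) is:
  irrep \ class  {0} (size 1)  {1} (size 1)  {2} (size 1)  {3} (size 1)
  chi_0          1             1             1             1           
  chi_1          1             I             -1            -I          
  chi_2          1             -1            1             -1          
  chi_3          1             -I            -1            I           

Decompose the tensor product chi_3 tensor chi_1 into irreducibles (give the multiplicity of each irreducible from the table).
chi_3 tensor chi_1 = chi_0 (all other irreducibles have multiplicity 0).

Argument: The character of a tensor product is the pointwise product (chi_3 * chi_1)(C) = chi_3(C) * chi_1(C):
  {0}: (1)*(1), {1}: (-I)*(I), {2}: (-1)*(-1), {3}: (I)*(-I)
so (chi_3 * chi_1) takes values
  {0} -> 1, {1} -> 1, {2} -> 1, {3} -> 1.
Now take the inner product of this character with each irreducible chi from the table, <chi_3*chi_1, chi> = (1/4) sum_C |C| (chi_3*chi_1)(C) conj(chi(C)):
  <chi_3*chi_1, chi_0> = (1/4)[1*(1)*conj(1) + 1*(1)*conj(1) + 1*(1)*conj(1) + 1*(1)*conj(1)]
      = (1/4)[(1) + (1) + (1) + (1)] = 4/4 = 1
  <chi_3*chi_1, chi_1> = (1/4)[1*(1)*conj(1) + 1*(1)*conj(I) + 1*(1)*conj(-1) + 1*(1)*conj(-I)]
      = (1/4)[(1) + (-I) + (-1) + (I)] = 0/4 = 0
  <chi_3*chi_1, chi_2> = (1/4)[1*(1)*conj(1) + 1*(1)*conj(-1) + 1*(1)*conj(1) + 1*(1)*conj(-1)]
      = (1/4)[(1) + (-1) + (1) + (-1)] = 0/4 = 0
  <chi_3*chi_1, chi_3> = (1/4)[1*(1)*conj(1) + 1*(1)*conj(-I) + 1*(1)*conj(-1) + 1*(1)*conj(I)]
      = (1/4)[(1) + (I) + (-1) + (-I)] = 0/4 = 0
(Exp terms are combined using exp(i*s)*conj(exp(i*t)) = exp(i*(s-t)), and sums of them are collapsed using the identity that for every m > 1 the m distinct m-th roots of unity sum to 0, e.g. 1 + exp(2*I*pi/3) + exp(-2*I*pi/3) = 0.)
Hence the multiplicities are chi_0: 1. Dimension check: dim(chi_3)*dim(chi_1) = 1*1 = 1 and sum (mult * dim) = 1*1 = 1.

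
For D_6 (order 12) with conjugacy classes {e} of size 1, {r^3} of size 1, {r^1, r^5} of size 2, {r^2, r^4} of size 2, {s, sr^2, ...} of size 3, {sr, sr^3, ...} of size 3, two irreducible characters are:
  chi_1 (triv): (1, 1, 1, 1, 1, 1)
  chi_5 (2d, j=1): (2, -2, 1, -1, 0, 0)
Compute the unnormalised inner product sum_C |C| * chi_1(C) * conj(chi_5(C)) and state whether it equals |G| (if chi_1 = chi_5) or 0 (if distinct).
Sum = 0; so <chi_1, chi_5> = 0 (distinct irreducibles are orthogonal).

Details: Compute term by term over conjugacy classes (|C| * chi_1(C) * conj(chi_5(C))):
  1*(1)*conj(2) + 1*(1)*conj(-2) + 2*(1)*conj(1) + 2*(1)*conj(-1) + 3*(1)*conj(0) + 3*(1)*conj(0)
  = (2) + (-2) + (2) + (-2) + (0) + (0)
  = 0.
Dividing by |G| = 12 gives 0/12 = 0, matching the row-orthogonality relation <chi_1, chi_5> = [chi_1 = chi_5].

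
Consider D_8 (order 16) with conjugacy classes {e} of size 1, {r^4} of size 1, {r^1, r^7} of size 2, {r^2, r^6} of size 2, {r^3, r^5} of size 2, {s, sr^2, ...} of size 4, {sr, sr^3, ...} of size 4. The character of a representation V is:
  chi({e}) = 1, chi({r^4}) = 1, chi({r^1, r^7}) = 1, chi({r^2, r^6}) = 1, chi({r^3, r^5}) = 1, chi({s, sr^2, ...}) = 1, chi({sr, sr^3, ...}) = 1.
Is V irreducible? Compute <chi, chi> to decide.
Irreducible: <chi, chi> = 1.

Derivation: <chi, chi> = (1/|G|) sum_C |C| * |chi(C)|^2 = (1/16)[1*|1|^2 + 1*|1|^2 + 2*|1|^2 + 2*|1|^2 + 2*|1|^2 + 4*|1|^2 + 4*|1|^2]
  = (1/16)[(1) + (1) + (2) + (2) + (2) + (4) + (4)] = 16/16 = 1.
A character is irreducible iff <chi, chi> = 1, so this representation is irreducible.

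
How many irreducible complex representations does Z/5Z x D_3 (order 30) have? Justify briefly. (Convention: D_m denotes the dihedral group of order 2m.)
15

Why: The number of irreducible complex representations of a finite group equals its number of conjugacy classes. For a direct product, #classes(G x H) = #classes(G) * #classes(H). Z/5Z has 5 classes (abelian), D_3 has 3 classes, so 5 * 3 = 15, so Z/5Z x D_3 (order 30) has exactly 15 irreducible complex representations.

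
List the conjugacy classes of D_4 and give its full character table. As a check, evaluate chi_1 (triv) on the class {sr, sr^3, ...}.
Conjugacy classes: {e} of size 1, {r^2} of size 1, {r^1, r^3} of size 2, {s, sr^2, ...} of size 2, {sr, sr^3, ...} of size 2.
Character table:
  irrep \ class              {e} (size 1)  {r^2} (size 1)  {r^1, r^3} (size 2)  {s, sr^2, ...} (size 2)  {sr, sr^3, ...} (size 2)
  chi_1 (triv)               1             1               1                    1                        1                       
  chi_2 (sign: r->1, s->-1)  1             1               1                    -1                       -1                      
  chi_3 (r->-1, s->1)        1             1               -1                   1                        -1                      
  chi_4 (r->-1, s->-1)       1             1               -1                   -1                       1                       
  chi_5 (2d, j=1)            2             -2              0                    0                        0                       

Spot check: chi_1 (triv) on {sr, sr^3, ...} = 1.

Explanation: D_4 has order 2*4 = 8 with 5 conjugacy classes, hence 5 irreducibles. Sum of squared dims 1 + 1 + 1 + 1 + 4 = 8 = |G|. Linear characters come from the abelianisation; the 2-dimensional irreps have character r^k -> 2*cos(2*pi*j*k/4), reflections -> 0.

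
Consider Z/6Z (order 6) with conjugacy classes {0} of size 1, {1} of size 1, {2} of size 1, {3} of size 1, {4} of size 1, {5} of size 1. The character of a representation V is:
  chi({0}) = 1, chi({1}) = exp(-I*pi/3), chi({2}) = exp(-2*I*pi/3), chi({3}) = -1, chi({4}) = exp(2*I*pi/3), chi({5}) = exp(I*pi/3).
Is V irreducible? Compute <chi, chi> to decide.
Irreducible: <chi, chi> = 1.

Working: <chi, chi> = (1/|G|) sum_C |C| * |chi(C)|^2 = (1/6)[1*|1|^2 + 1*|exp(-I*pi/3)|^2 + 1*|exp(-2*I*pi/3)|^2 + 1*|-1|^2 + 1*|exp(2*I*pi/3)|^2 + 1*|exp(I*pi/3)|^2]
  = (1/6)[(1) + (1) + (1) + (1) + (1) + (1)] = 6/6 = 1.
(Exp terms are combined using exp(i*s)*conj(exp(i*t)) = exp(i*(s-t)), and sums of them are collapsed using the identity that for every m > 1 the m distinct m-th roots of unity sum to 0, e.g. 1 + exp(2*I*pi/3) + exp(-2*I*pi/3) = 0.)
A character is irreducible iff <chi, chi> = 1, so this representation is irreducible.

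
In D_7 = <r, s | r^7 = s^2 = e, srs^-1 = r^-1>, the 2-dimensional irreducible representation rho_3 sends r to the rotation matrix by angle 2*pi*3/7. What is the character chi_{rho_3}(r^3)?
chi_{rho_3}(r^3) = 2*cos(2*pi*3*3/7) = -2*cos(3*pi/7)

Working: rho_3(r^3) is rotation by angle 2*pi*3*3/7, whose trace is 2*cos(2*pi*3*3/7) = -2*cos(3*pi/7).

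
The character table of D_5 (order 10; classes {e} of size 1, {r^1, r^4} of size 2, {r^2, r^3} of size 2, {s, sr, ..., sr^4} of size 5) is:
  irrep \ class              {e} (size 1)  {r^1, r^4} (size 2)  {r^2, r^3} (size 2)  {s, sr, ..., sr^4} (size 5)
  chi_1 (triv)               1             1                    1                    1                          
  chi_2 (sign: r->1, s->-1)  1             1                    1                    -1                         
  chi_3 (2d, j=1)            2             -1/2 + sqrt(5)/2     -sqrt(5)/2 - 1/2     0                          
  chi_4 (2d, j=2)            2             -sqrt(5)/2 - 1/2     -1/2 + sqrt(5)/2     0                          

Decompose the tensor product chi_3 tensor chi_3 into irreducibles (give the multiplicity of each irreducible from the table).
chi_3 tensor chi_3 = chi_1 + chi_2 + chi_4 (all other irreducibles have multiplicity 0).

Explanation: The character of a tensor product is the pointwise product (chi_3 * chi_3)(C) = chi_3(C) * chi_3(C):
  {e}: (2)*(2), {r^1, r^4}: (-1/2 + sqrt(5)/2)*(-1/2 + sqrt(5)/2), {r^2, r^3}: (-sqrt(5)/2 - 1/2)*(-sqrt(5)/2 - 1/2), {s, sr, ..., sr^4}: (0)*(0)
so (chi_3 * chi_3) takes values
  {e} -> 4, {r^1, r^4} -> 3/2 - sqrt(5)/2, {r^2, r^3} -> sqrt(5)/2 + 3/2, {s, sr, ..., sr^4} -> 0.
Now take the inner product of this character with each irreducible chi from the table, <chi_3*chi_3, chi> = (1/10) sum_C |C| (chi_3*chi_3)(C) conj(chi(C)):
  <chi_3*chi_3, chi_1> = (1/10)[1*(4)*conj(1) + 2*(3/2 - sqrt(5)/2)*conj(1) + 2*(sqrt(5)/2 + 3/2)*conj(1) + 5*(0)*conj(1)]
      = (1/10)[(4) + (3 - sqrt(5)) + (sqrt(5) + 3) + (0)] = 10/10 = 1
  <chi_3*chi_3, chi_2> = (1/10)[1*(4)*conj(1) + 2*(3/2 - sqrt(5)/2)*conj(1) + 2*(sqrt(5)/2 + 3/2)*conj(1) + 5*(0)*conj(-1)]
      = (1/10)[(4) + (3 - sqrt(5)) + (sqrt(5) + 3) + (0)] = 10/10 = 1
  <chi_3*chi_3, chi_3> = (1/10)[1*(4)*conj(2) + 2*(3/2 - sqrt(5)/2)*conj(-1/2 + sqrt(5)/2) + 2*(sqrt(5)/2 + 3/2)*conj(-sqrt(5)/2 - 1/2) + 5*(0)*conj(0)]
      = (1/10)[(8) + (-4 + 2*sqrt(5)) + (-2*sqrt(5) - 4) + (0)] = 0/10 = 0
  <chi_3*chi_3, chi_4> = (1/10)[1*(4)*conj(2) + 2*(3/2 - sqrt(5)/2)*conj(-sqrt(5)/2 - 1/2) + 2*(sqrt(5)/2 + 3/2)*conj(-1/2 + sqrt(5)/2) + 5*(0)*conj(0)]
      = (1/10)[(8) + (1 - sqrt(5)) + (1 + sqrt(5)) + (0)] = 10/10 = 1
Hence the multiplicities are chi_1: 1, chi_2: 1, chi_4: 1. Dimension check: dim(chi_3)*dim(chi_3) = 2*2 = 4 and sum (mult * dim) = 1*1 + 1*1 + 1*2 = 4.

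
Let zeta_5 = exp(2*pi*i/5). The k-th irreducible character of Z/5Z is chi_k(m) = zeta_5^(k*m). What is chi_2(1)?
chi_2(1) = zeta_5^2 = exp(4*I*pi/5)

Why: chi_2(1) = zeta_5^(2*1) = zeta_5^2. Since zeta_5^5 = 1, this equals zeta_5^2 = exp(2*pi*i*2/5) = exp(4*I*pi/5).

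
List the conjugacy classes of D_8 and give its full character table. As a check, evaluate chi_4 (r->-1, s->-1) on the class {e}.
Conjugacy classes: {e} of size 1, {r^4} of size 1, {r^1, r^7} of size 2, {r^2, r^6} of size 2, {r^3, r^5} of size 2, {s, sr^2, ...} of size 4, {sr, sr^3, ...} of size 4.
Character table:
  irrep \ class              {e} (size 1)  {r^4} (size 1)  {r^1, r^7} (size 2)  {r^2, r^6} (size 2)  {r^3, r^5} (size 2)  {s, sr^2, ...} (size 4)  {sr, sr^3, ...} (size 4)
  chi_1 (triv)               1             1               1                    1                    1                    1                        1                       
  chi_2 (sign: r->1, s->-1)  1             1               1                    1                    1                    -1                       -1                      
  chi_3 (r->-1, s->1)        1             1               -1                   1                    -1                   1                        -1                      
  chi_4 (r->-1, s->-1)       1             1               -1                   1                    -1                   -1                       1                       
  chi_5 (2d, j=1)            2             -2              sqrt(2)              0                    -sqrt(2)             0                        0                       
  chi_6 (2d, j=2)            2             2               0                    -2                   0                    0                        0                       
  chi_7 (2d, j=3)            2             -2              -sqrt(2)             0                    sqrt(2)              0                        0                       

Spot check: chi_4 (r->-1, s->-1) on {e} = 1.

Details: D_8 has order 2*8 = 16 with 7 conjugacy classes, hence 7 irreducibles. Sum of squared dims 1 + 1 + 1 + 1 + 4 + 4 + 4 = 16 = |G|. Linear characters come from the abelianisation; the 2-dimensional irreps have character r^k -> 2*cos(2*pi*j*k/8), reflections -> 0.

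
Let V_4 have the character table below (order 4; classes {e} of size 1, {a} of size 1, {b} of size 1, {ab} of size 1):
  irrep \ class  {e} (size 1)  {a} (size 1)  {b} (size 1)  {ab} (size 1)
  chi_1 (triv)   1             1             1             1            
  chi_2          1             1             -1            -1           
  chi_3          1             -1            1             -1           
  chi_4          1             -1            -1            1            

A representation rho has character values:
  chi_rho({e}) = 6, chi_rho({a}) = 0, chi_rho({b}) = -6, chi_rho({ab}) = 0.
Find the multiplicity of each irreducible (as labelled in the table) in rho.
Multiplicities: chi_1: 0, chi_2: 3, chi_3: 0, chi_4: 3.

Details: Use <chi_rho, chi> = (1/|G|) sum_C |C| * chi_rho(C) * conj(chi(C)) with |G| = 4 for each irreducible chi in the table:
  <chi_rho, chi_1> = (1/4)[1*(6)*conj(1) + 1*(0)*conj(1) + 1*(-6)*conj(1) + 1*(0)*conj(1)]
      = (1/4)[(6) + (0) + (-6) + (0)] = 0/4 = 0
  <chi_rho, chi_2> = (1/4)[1*(6)*conj(1) + 1*(0)*conj(1) + 1*(-6)*conj(-1) + 1*(0)*conj(-1)]
      = (1/4)[(6) + (0) + (6) + (0)] = 12/4 = 3
  <chi_rho, chi_3> = (1/4)[1*(6)*conj(1) + 1*(0)*conj(-1) + 1*(-6)*conj(1) + 1*(0)*conj(-1)]
      = (1/4)[(6) + (0) + (-6) + (0)] = 0/4 = 0
  <chi_rho, chi_4> = (1/4)[1*(6)*conj(1) + 1*(0)*conj(-1) + 1*(-6)*conj(-1) + 1*(0)*conj(1)]
      = (1/4)[(6) + (0) + (6) + (0)] = 12/4 = 3
Dimension check: dim(rho) = sum (mult * dim) = 0*1 + 3*1 + 0*1 + 3*1 = 6 = chi_rho(e) = 6.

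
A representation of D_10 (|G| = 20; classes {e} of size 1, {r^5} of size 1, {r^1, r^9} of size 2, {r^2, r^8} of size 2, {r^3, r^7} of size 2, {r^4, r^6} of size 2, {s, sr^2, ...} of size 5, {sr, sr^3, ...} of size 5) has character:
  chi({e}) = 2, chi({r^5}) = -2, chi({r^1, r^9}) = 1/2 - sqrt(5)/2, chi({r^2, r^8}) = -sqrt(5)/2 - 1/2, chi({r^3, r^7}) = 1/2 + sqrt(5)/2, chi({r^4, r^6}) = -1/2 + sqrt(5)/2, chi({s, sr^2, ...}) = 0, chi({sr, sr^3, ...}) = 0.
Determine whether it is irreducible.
Irreducible: <chi, chi> = 1.

Why: <chi, chi> = (1/|G|) sum_C |C| * |chi(C)|^2 = (1/20)[1*|2|^2 + 1*|-2|^2 + 2*|1/2 - sqrt(5)/2|^2 + 2*|-sqrt(5)/2 - 1/2|^2 + 2*|1/2 + sqrt(5)/2|^2 + 2*|-1/2 + sqrt(5)/2|^2 + 5*|0|^2 + 5*|0|^2]
  = (1/20)[(4) + (4) + (3 - sqrt(5)) + (sqrt(5) + 3) + (sqrt(5) + 3) + (3 - sqrt(5)) + (0) + (0)] = 20/20 = 1.
A character is irreducible iff <chi, chi> = 1, so this representation is irreducible.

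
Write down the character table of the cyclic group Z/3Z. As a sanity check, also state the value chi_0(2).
Character table of Z/3Z (irreps indexed chi_0,...,chi_2 with chi_k(m) = zeta_3^(k*m), zeta_3 = exp(2*pi*i/3)):
  irrep \ class  {0} (size 1)  {1} (size 1)    {2} (size 1)  
  chi_0          1             1               1             
  chi_1          1             exp(2*I*pi/3)   exp(-2*I*pi/3)
  chi_2          1             exp(-2*I*pi/3)  exp(2*I*pi/3) 

Spot check: chi_0(2) = zeta_3^(0*2) = zeta_3^0 = 1.

Justification: Z/3Z is abelian, so all 3 irreducible complex representations are 1-dimensional. They are given by chi_k(m) = zeta_3^(k*m) for k = 0,...,2. Row orthogonality: sum_m chi_k(m) conj(chi_l(m)) = 3 * [k = l].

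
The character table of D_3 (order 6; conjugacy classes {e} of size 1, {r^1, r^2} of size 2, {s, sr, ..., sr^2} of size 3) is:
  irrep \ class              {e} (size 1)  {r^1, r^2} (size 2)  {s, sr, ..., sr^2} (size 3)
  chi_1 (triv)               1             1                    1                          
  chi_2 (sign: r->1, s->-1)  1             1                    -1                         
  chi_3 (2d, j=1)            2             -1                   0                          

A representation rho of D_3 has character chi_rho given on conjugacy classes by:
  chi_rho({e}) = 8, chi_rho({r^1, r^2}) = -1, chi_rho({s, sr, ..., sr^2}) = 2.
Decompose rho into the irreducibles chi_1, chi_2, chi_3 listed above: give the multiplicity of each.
Multiplicities: chi_1: 2, chi_2: 0, chi_3: 3.

Use <chi_rho, chi> = (1/|G|) sum_C |C| * chi_rho(C) * conj(chi(C)) with |G| = 6 for each irreducible chi in the table:
  <chi_rho, chi_1> = (1/6)[1*(8)*conj(1) + 2*(-1)*conj(1) + 3*(2)*conj(1)]
      = (1/6)[(8) + (-2) + (6)] = 12/6 = 2
  <chi_rho, chi_2> = (1/6)[1*(8)*conj(1) + 2*(-1)*conj(1) + 3*(2)*conj(-1)]
      = (1/6)[(8) + (-2) + (-6)] = 0/6 = 0
  <chi_rho, chi_3> = (1/6)[1*(8)*conj(2) + 2*(-1)*conj(-1) + 3*(2)*conj(0)]
      = (1/6)[(16) + (2) + (0)] = 18/6 = 3
Dimension check: dim(rho) = sum (mult * dim) = 2*1 + 0*1 + 3*2 = 8 = chi_rho(e) = 8.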